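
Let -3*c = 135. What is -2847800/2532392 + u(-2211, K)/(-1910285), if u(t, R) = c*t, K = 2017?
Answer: -142301749126/120939761293 ≈ -1.1766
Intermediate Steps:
c = -45 (c = -1/3*135 = -45)
u(t, R) = -45*t
-2847800/2532392 + u(-2211, K)/(-1910285) = -2847800/2532392 - 45*(-2211)/(-1910285) = -2847800*1/2532392 + 99495*(-1/1910285) = -355975/316549 - 19899/382057 = -142301749126/120939761293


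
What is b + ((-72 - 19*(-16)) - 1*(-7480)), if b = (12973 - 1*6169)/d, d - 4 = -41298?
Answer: 159226262/20647 ≈ 7711.8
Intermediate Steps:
d = -41294 (d = 4 - 41298 = -41294)
b = -3402/20647 (b = (12973 - 1*6169)/(-41294) = (12973 - 6169)*(-1/41294) = 6804*(-1/41294) = -3402/20647 ≈ -0.16477)
b + ((-72 - 19*(-16)) - 1*(-7480)) = -3402/20647 + ((-72 - 19*(-16)) - 1*(-7480)) = -3402/20647 + ((-72 + 304) + 7480) = -3402/20647 + (232 + 7480) = -3402/20647 + 7712 = 159226262/20647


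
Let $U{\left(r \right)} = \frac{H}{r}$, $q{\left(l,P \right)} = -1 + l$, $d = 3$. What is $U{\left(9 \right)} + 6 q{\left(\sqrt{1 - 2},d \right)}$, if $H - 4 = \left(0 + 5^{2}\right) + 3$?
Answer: $- \frac{22}{9} + 6 i \approx -2.4444 + 6.0 i$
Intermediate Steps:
$H = 32$ ($H = 4 + \left(\left(0 + 5^{2}\right) + 3\right) = 4 + \left(\left(0 + 25\right) + 3\right) = 4 + \left(25 + 3\right) = 4 + 28 = 32$)
$U{\left(r \right)} = \frac{32}{r}$
$U{\left(9 \right)} + 6 q{\left(\sqrt{1 - 2},d \right)} = \frac{32}{9} + 6 \left(-1 + \sqrt{1 - 2}\right) = 32 \cdot \frac{1}{9} + 6 \left(-1 + \sqrt{-1}\right) = \frac{32}{9} + 6 \left(-1 + i\right) = \frac{32}{9} - \left(6 - 6 i\right) = - \frac{22}{9} + 6 i$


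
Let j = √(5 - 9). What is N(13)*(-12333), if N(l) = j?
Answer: -24666*I ≈ -24666.0*I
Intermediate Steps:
j = 2*I (j = √(-4) = 2*I ≈ 2.0*I)
N(l) = 2*I
N(13)*(-12333) = (2*I)*(-12333) = -24666*I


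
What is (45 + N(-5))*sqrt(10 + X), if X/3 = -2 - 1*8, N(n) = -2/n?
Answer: 454*I*sqrt(5)/5 ≈ 203.03*I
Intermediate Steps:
X = -30 (X = 3*(-2 - 1*8) = 3*(-2 - 8) = 3*(-10) = -30)
(45 + N(-5))*sqrt(10 + X) = (45 - 2/(-5))*sqrt(10 - 30) = (45 - 2*(-1/5))*sqrt(-20) = (45 + 2/5)*(2*I*sqrt(5)) = 227*(2*I*sqrt(5))/5 = 454*I*sqrt(5)/5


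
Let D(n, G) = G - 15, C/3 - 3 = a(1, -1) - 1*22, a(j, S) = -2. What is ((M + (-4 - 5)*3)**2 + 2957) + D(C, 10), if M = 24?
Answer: 2961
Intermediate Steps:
C = -63 (C = 9 + 3*(-2 - 1*22) = 9 + 3*(-2 - 22) = 9 + 3*(-24) = 9 - 72 = -63)
D(n, G) = -15 + G
((M + (-4 - 5)*3)**2 + 2957) + D(C, 10) = ((24 + (-4 - 5)*3)**2 + 2957) + (-15 + 10) = ((24 - 9*3)**2 + 2957) - 5 = ((24 - 27)**2 + 2957) - 5 = ((-3)**2 + 2957) - 5 = (9 + 2957) - 5 = 2966 - 5 = 2961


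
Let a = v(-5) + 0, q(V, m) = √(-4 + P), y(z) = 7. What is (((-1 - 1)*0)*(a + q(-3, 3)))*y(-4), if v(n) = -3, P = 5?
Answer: 0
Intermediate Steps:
q(V, m) = 1 (q(V, m) = √(-4 + 5) = √1 = 1)
a = -3 (a = -3 + 0 = -3)
(((-1 - 1)*0)*(a + q(-3, 3)))*y(-4) = (((-1 - 1)*0)*(-3 + 1))*7 = (-2*0*(-2))*7 = (0*(-2))*7 = 0*7 = 0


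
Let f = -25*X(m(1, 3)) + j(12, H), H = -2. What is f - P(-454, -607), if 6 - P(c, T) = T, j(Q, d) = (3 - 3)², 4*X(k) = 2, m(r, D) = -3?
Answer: -1251/2 ≈ -625.50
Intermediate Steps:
X(k) = ½ (X(k) = (¼)*2 = ½)
j(Q, d) = 0 (j(Q, d) = 0² = 0)
P(c, T) = 6 - T
f = -25/2 (f = -25*½ + 0 = -25/2 + 0 = -25/2 ≈ -12.500)
f - P(-454, -607) = -25/2 - (6 - 1*(-607)) = -25/2 - (6 + 607) = -25/2 - 1*613 = -25/2 - 613 = -1251/2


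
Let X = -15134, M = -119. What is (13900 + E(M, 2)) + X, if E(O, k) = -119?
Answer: -1353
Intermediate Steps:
(13900 + E(M, 2)) + X = (13900 - 119) - 15134 = 13781 - 15134 = -1353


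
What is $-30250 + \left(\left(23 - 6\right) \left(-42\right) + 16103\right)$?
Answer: $-14861$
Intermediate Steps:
$-30250 + \left(\left(23 - 6\right) \left(-42\right) + 16103\right) = -30250 + \left(17 \left(-42\right) + 16103\right) = -30250 + \left(-714 + 16103\right) = -30250 + 15389 = -14861$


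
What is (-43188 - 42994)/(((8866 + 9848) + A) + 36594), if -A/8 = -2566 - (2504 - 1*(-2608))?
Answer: -43091/58366 ≈ -0.73829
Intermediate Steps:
A = 61424 (A = -8*(-2566 - (2504 - 1*(-2608))) = -8*(-2566 - (2504 + 2608)) = -8*(-2566 - 1*5112) = -8*(-2566 - 5112) = -8*(-7678) = 61424)
(-43188 - 42994)/(((8866 + 9848) + A) + 36594) = (-43188 - 42994)/(((8866 + 9848) + 61424) + 36594) = -86182/((18714 + 61424) + 36594) = -86182/(80138 + 36594) = -86182/116732 = -86182*1/116732 = -43091/58366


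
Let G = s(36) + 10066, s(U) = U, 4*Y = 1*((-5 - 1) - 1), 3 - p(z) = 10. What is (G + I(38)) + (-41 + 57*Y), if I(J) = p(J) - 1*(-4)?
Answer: 39833/4 ≈ 9958.3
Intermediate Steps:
p(z) = -7 (p(z) = 3 - 1*10 = 3 - 10 = -7)
Y = -7/4 (Y = (1*((-5 - 1) - 1))/4 = (1*(-6 - 1))/4 = (1*(-7))/4 = (¼)*(-7) = -7/4 ≈ -1.7500)
I(J) = -3 (I(J) = -7 - 1*(-4) = -7 + 4 = -3)
G = 10102 (G = 36 + 10066 = 10102)
(G + I(38)) + (-41 + 57*Y) = (10102 - 3) + (-41 + 57*(-7/4)) = 10099 + (-41 - 399/4) = 10099 - 563/4 = 39833/4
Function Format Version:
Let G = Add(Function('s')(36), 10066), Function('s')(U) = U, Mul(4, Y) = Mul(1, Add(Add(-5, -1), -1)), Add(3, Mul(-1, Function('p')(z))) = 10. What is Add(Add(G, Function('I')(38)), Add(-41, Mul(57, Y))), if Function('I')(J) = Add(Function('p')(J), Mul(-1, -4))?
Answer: Rational(39833, 4) ≈ 9958.3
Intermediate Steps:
Function('p')(z) = -7 (Function('p')(z) = Add(3, Mul(-1, 10)) = Add(3, -10) = -7)
Y = Rational(-7, 4) (Y = Mul(Rational(1, 4), Mul(1, Add(Add(-5, -1), -1))) = Mul(Rational(1, 4), Mul(1, Add(-6, -1))) = Mul(Rational(1, 4), Mul(1, -7)) = Mul(Rational(1, 4), -7) = Rational(-7, 4) ≈ -1.7500)
Function('I')(J) = -3 (Function('I')(J) = Add(-7, Mul(-1, -4)) = Add(-7, 4) = -3)
G = 10102 (G = Add(36, 10066) = 10102)
Add(Add(G, Function('I')(38)), Add(-41, Mul(57, Y))) = Add(Add(10102, -3), Add(-41, Mul(57, Rational(-7, 4)))) = Add(10099, Add(-41, Rational(-399, 4))) = Add(10099, Rational(-563, 4)) = Rational(39833, 4)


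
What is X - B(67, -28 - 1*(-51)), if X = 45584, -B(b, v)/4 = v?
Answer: 45676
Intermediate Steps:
B(b, v) = -4*v
X - B(67, -28 - 1*(-51)) = 45584 - (-4)*(-28 - 1*(-51)) = 45584 - (-4)*(-28 + 51) = 45584 - (-4)*23 = 45584 - 1*(-92) = 45584 + 92 = 45676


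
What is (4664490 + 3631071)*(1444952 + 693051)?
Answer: 17735934304683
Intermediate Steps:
(4664490 + 3631071)*(1444952 + 693051) = 8295561*2138003 = 17735934304683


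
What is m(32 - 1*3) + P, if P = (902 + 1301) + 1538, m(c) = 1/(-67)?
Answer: 250646/67 ≈ 3741.0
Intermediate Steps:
m(c) = -1/67
P = 3741 (P = 2203 + 1538 = 3741)
m(32 - 1*3) + P = -1/67 + 3741 = 250646/67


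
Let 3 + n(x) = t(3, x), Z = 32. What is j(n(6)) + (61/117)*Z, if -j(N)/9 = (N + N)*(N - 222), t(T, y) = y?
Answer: 1385594/117 ≈ 11843.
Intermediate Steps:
n(x) = -3 + x
j(N) = -18*N*(-222 + N) (j(N) = -9*(N + N)*(N - 222) = -9*2*N*(-222 + N) = -18*N*(-222 + N))
j(n(6)) + (61/117)*Z = 18*(-3 + 6)*(222 - (-3 + 6)) + (61/117)*32 = 18*3*(222 - 1*3) + (61*(1/117))*32 = 18*3*(222 - 3) + (61/117)*32 = 18*3*219 + 1952/117 = 11826 + 1952/117 = 1385594/117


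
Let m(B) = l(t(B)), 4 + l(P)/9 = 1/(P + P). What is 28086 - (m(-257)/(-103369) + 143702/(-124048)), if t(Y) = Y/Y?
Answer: 25725264291697/915908408 ≈ 28087.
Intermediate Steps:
t(Y) = 1
l(P) = -36 + 9/(2*P) (l(P) = -36 + 9/(P + P) = -36 + 9/((2*P)) = -36 + 9*(1/(2*P)) = -36 + 9/(2*P))
m(B) = -63/2 (m(B) = -36 + (9/2)/1 = -36 + (9/2)*1 = -36 + 9/2 = -63/2)
28086 - (m(-257)/(-103369) + 143702/(-124048)) = 28086 - (-63/2/(-103369) + 143702/(-124048)) = 28086 - (-63/2*(-1/103369) + 143702*(-1/124048)) = 28086 - (9/29534 - 71851/62024) = 28086 - 1*(-1060744609/915908408) = 28086 + 1060744609/915908408 = 25725264291697/915908408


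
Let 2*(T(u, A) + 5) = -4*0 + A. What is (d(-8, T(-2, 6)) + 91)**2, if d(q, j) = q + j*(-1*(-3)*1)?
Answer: 5929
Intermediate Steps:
T(u, A) = -5 + A/2 (T(u, A) = -5 + (-4*0 + A)/2 = -5 + (0 + A)/2 = -5 + A/2)
d(q, j) = q + 3*j (d(q, j) = q + j*(3*1) = q + j*3 = q + 3*j)
(d(-8, T(-2, 6)) + 91)**2 = ((-8 + 3*(-5 + (1/2)*6)) + 91)**2 = ((-8 + 3*(-5 + 3)) + 91)**2 = ((-8 + 3*(-2)) + 91)**2 = ((-8 - 6) + 91)**2 = (-14 + 91)**2 = 77**2 = 5929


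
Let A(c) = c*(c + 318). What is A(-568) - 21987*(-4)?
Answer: 229948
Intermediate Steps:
A(c) = c*(318 + c)
A(-568) - 21987*(-4) = -568*(318 - 568) - 21987*(-4) = -568*(-250) - 1*(-87948) = 142000 + 87948 = 229948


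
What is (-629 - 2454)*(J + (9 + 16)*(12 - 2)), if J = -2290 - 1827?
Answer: 11921961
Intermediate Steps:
J = -4117
(-629 - 2454)*(J + (9 + 16)*(12 - 2)) = (-629 - 2454)*(-4117 + (9 + 16)*(12 - 2)) = -3083*(-4117 + 25*10) = -3083*(-4117 + 250) = -3083*(-3867) = 11921961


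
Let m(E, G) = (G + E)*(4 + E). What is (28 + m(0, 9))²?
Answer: 4096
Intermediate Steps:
m(E, G) = (4 + E)*(E + G) (m(E, G) = (E + G)*(4 + E) = (4 + E)*(E + G))
(28 + m(0, 9))² = (28 + (0² + 4*0 + 4*9 + 0*9))² = (28 + (0 + 0 + 36 + 0))² = (28 + 36)² = 64² = 4096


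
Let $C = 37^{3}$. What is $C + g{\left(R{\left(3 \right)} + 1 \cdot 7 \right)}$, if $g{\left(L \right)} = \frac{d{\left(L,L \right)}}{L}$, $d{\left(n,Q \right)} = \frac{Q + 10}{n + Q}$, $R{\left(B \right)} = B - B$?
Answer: $\frac{4964011}{98} \approx 50653.0$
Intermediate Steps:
$R{\left(B \right)} = 0$
$d{\left(n,Q \right)} = \frac{10 + Q}{Q + n}$
$C = 50653$
$g{\left(L \right)} = \frac{10 + L}{2 L^{2}}$ ($g{\left(L \right)} = \frac{\frac{1}{L + L} \left(10 + L\right)}{L} = \frac{\frac{1}{2 L} \left(10 + L\right)}{L} = \frac{\frac{1}{2} \frac{1}{L} \left(10 + L\right)}{L} = \frac{10 + L}{2 L^{2}}$)
$C + g{\left(R{\left(3 \right)} + 1 \cdot 7 \right)} = 50653 + \frac{10 + \left(0 + 1 \cdot 7\right)}{2 \left(0 + 1 \cdot 7\right)^{2}} = 50653 + \frac{10 + \left(0 + 7\right)}{2 \left(0 + 7\right)^{2}} = 50653 + \frac{10 + 7}{2 \cdot 49} = 50653 + \frac{1}{2} \cdot \frac{1}{49} \cdot 17 = 50653 + \frac{17}{98} = \frac{4964011}{98}$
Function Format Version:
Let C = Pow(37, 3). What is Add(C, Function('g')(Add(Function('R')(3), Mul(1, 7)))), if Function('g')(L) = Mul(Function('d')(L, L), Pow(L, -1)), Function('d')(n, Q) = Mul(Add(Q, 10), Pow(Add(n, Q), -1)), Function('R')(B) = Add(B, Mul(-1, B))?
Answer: Rational(4964011, 98) ≈ 50653.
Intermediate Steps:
Function('R')(B) = 0
Function('d')(n, Q) = Mul(Pow(Add(Q, n), -1), Add(10, Q)) (Function('d')(n, Q) = Mul(Add(10, Q), Pow(Add(Q, n), -1)) = Mul(Pow(Add(Q, n), -1), Add(10, Q)))
C = 50653
Function('g')(L) = Mul(Rational(1, 2), Pow(L, -2), Add(10, L)) (Function('g')(L) = Mul(Mul(Pow(Add(L, L), -1), Add(10, L)), Pow(L, -1)) = Mul(Mul(Pow(Mul(2, L), -1), Add(10, L)), Pow(L, -1)) = Mul(Mul(Mul(Rational(1, 2), Pow(L, -1)), Add(10, L)), Pow(L, -1)) = Mul(Mul(Rational(1, 2), Pow(L, -1), Add(10, L)), Pow(L, -1)) = Mul(Rational(1, 2), Pow(L, -2), Add(10, L)))
Add(C, Function('g')(Add(Function('R')(3), Mul(1, 7)))) = Add(50653, Mul(Rational(1, 2), Pow(Add(0, Mul(1, 7)), -2), Add(10, Add(0, Mul(1, 7))))) = Add(50653, Mul(Rational(1, 2), Pow(Add(0, 7), -2), Add(10, Add(0, 7)))) = Add(50653, Mul(Rational(1, 2), Pow(7, -2), Add(10, 7))) = Add(50653, Mul(Rational(1, 2), Rational(1, 49), 17)) = Add(50653, Rational(17, 98)) = Rational(4964011, 98)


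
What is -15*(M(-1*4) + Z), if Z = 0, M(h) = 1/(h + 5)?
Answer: -15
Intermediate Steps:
M(h) = 1/(5 + h)
-15*(M(-1*4) + Z) = -15*(1/(5 - 1*4) + 0) = -15*(1/(5 - 4) + 0) = -15*(1/1 + 0) = -15*(1 + 0) = -15*1 = -15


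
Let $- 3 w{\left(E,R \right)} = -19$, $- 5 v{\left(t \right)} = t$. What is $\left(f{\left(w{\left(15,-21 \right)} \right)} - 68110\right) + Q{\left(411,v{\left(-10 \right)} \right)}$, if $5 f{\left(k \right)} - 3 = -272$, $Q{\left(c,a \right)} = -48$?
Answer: $- \frac{341059}{5} \approx -68212.0$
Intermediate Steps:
$v{\left(t \right)} = - \frac{t}{5}$
$w{\left(E,R \right)} = \frac{19}{3}$ ($w{\left(E,R \right)} = \left(- \frac{1}{3}\right) \left(-19\right) = \frac{19}{3}$)
$f{\left(k \right)} = - \frac{269}{5}$ ($f{\left(k \right)} = \frac{3}{5} + \frac{1}{5} \left(-272\right) = \frac{3}{5} - \frac{272}{5} = - \frac{269}{5}$)
$\left(f{\left(w{\left(15,-21 \right)} \right)} - 68110\right) + Q{\left(411,v{\left(-10 \right)} \right)} = \left(- \frac{269}{5} - 68110\right) - 48 = - \frac{340819}{5} - 48 = - \frac{341059}{5}$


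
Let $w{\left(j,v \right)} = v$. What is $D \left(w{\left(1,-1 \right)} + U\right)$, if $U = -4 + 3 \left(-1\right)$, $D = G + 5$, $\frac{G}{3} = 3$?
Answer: $-112$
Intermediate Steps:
$G = 9$ ($G = 3 \cdot 3 = 9$)
$D = 14$ ($D = 9 + 5 = 14$)
$U = -7$ ($U = -4 - 3 = -7$)
$D \left(w{\left(1,-1 \right)} + U\right) = 14 \left(-1 - 7\right) = 14 \left(-8\right) = -112$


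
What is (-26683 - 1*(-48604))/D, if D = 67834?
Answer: 21921/67834 ≈ 0.32316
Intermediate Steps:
(-26683 - 1*(-48604))/D = (-26683 - 1*(-48604))/67834 = (-26683 + 48604)*(1/67834) = 21921*(1/67834) = 21921/67834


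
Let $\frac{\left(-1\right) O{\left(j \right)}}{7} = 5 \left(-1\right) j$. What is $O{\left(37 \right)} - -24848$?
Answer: $26143$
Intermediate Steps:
$O{\left(j \right)} = 35 j$ ($O{\left(j \right)} = - 7 \cdot 5 \left(-1\right) j = - 7 \left(- 5 j\right) = 35 j$)
$O{\left(37 \right)} - -24848 = 35 \cdot 37 - -24848 = 1295 + 24848 = 26143$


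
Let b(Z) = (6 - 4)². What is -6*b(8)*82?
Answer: -1968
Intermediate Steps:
b(Z) = 4 (b(Z) = 2² = 4)
-6*b(8)*82 = -6*4*82 = -24*82 = -1968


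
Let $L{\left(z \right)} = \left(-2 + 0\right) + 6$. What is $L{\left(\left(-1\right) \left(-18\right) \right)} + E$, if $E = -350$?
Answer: $-346$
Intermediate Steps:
$L{\left(z \right)} = 4$ ($L{\left(z \right)} = -2 + 6 = 4$)
$L{\left(\left(-1\right) \left(-18\right) \right)} + E = 4 - 350 = -346$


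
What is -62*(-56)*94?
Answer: 326368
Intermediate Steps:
-62*(-56)*94 = 3472*94 = 326368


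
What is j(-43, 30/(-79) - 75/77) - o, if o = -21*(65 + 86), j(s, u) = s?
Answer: 3128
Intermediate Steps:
o = -3171 (o = -21*151 = -3171)
j(-43, 30/(-79) - 75/77) - o = -43 - 1*(-3171) = -43 + 3171 = 3128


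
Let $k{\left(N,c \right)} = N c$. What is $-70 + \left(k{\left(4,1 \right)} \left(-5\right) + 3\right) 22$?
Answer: $-444$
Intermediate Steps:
$-70 + \left(k{\left(4,1 \right)} \left(-5\right) + 3\right) 22 = -70 + \left(4 \cdot 1 \left(-5\right) + 3\right) 22 = -70 + \left(4 \left(-5\right) + 3\right) 22 = -70 + \left(-20 + 3\right) 22 = -70 - 374 = -444$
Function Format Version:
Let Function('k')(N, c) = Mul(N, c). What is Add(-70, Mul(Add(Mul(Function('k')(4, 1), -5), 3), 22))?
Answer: -444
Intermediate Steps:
Add(-70, Mul(Add(Mul(Function('k')(4, 1), -5), 3), 22)) = Add(-70, Mul(Add(Mul(Mul(4, 1), -5), 3), 22)) = Add(-70, Mul(Add(Mul(4, -5), 3), 22)) = Add(-70, Mul(Add(-20, 3), 22)) = Add(-70, Mul(-17, 22)) = Add(-70, -374) = -444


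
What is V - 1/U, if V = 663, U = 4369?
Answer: 2896646/4369 ≈ 663.00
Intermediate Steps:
V - 1/U = 663 - 1/4369 = 2896646/4369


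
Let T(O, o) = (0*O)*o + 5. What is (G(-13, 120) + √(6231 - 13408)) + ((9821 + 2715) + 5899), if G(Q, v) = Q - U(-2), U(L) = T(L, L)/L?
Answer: 36849/2 + I*√7177 ≈ 18425.0 + 84.717*I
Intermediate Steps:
T(O, o) = 5 (T(O, o) = 0*o + 5 = 0 + 5 = 5)
U(L) = 5/L
G(Q, v) = 5/2 + Q (G(Q, v) = Q - 5/(-2) = Q - 5*(-1)/2 = Q - 1*(-5/2) = Q + 5/2 = 5/2 + Q)
(G(-13, 120) + √(6231 - 13408)) + ((9821 + 2715) + 5899) = ((5/2 - 13) + √(6231 - 13408)) + ((9821 + 2715) + 5899) = (-21/2 + √(-7177)) + (12536 + 5899) = (-21/2 + I*√7177) + 18435 = 36849/2 + I*√7177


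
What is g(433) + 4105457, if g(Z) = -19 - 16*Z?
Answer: 4098510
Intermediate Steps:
g(433) + 4105457 = (-19 - 16*433) + 4105457 = (-19 - 6928) + 4105457 = -6947 + 4105457 = 4098510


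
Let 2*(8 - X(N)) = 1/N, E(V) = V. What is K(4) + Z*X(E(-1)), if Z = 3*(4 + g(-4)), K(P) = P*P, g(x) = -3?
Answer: 83/2 ≈ 41.500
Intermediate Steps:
K(P) = P²
Z = 3 (Z = 3*(4 - 3) = 3*1 = 3)
X(N) = 8 - 1/(2*N)
K(4) + Z*X(E(-1)) = 4² + 3*(8 - ½/(-1)) = 16 + 3*(8 - ½*(-1)) = 16 + 3*(8 + ½) = 16 + 3*(17/2) = 16 + 51/2 = 83/2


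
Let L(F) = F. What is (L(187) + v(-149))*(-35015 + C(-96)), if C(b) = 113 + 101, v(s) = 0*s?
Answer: -6507787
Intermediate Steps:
v(s) = 0
C(b) = 214
(L(187) + v(-149))*(-35015 + C(-96)) = (187 + 0)*(-35015 + 214) = 187*(-34801) = -6507787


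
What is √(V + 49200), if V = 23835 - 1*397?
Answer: √72638 ≈ 269.51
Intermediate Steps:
V = 23438 (V = 23835 - 397 = 23438)
√(V + 49200) = √(23438 + 49200) = √72638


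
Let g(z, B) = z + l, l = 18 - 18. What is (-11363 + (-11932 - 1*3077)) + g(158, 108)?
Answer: -26214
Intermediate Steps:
l = 0
g(z, B) = z (g(z, B) = z + 0 = z)
(-11363 + (-11932 - 1*3077)) + g(158, 108) = (-11363 + (-11932 - 1*3077)) + 158 = (-11363 + (-11932 - 3077)) + 158 = (-11363 - 15009) + 158 = -26372 + 158 = -26214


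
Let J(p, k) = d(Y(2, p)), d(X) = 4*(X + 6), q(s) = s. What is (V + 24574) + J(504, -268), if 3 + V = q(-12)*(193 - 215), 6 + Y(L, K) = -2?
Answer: 24827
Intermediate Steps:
Y(L, K) = -8 (Y(L, K) = -6 - 2 = -8)
d(X) = 24 + 4*X (d(X) = 4*(6 + X) = 24 + 4*X)
J(p, k) = -8 (J(p, k) = 24 + 4*(-8) = 24 - 32 = -8)
V = 261 (V = -3 - 12*(193 - 215) = -3 - 12*(-22) = -3 + 264 = 261)
(V + 24574) + J(504, -268) = (261 + 24574) - 8 = 24835 - 8 = 24827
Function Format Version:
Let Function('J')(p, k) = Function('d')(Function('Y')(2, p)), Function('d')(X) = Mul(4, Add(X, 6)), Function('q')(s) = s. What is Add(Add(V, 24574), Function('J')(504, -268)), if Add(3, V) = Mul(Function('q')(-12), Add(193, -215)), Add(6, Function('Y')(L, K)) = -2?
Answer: 24827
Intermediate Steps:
Function('Y')(L, K) = -8 (Function('Y')(L, K) = Add(-6, -2) = -8)
Function('d')(X) = Add(24, Mul(4, X)) (Function('d')(X) = Mul(4, Add(6, X)) = Add(24, Mul(4, X)))
Function('J')(p, k) = -8 (Function('J')(p, k) = Add(24, Mul(4, -8)) = Add(24, -32) = -8)
V = 261 (V = Add(-3, Mul(-12, Add(193, -215))) = Add(-3, Mul(-12, -22)) = Add(-3, 264) = 261)
Add(Add(V, 24574), Function('J')(504, -268)) = Add(Add(261, 24574), -8) = Add(24835, -8) = 24827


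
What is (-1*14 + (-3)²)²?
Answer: 25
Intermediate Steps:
(-1*14 + (-3)²)² = (-14 + 9)² = (-5)² = 25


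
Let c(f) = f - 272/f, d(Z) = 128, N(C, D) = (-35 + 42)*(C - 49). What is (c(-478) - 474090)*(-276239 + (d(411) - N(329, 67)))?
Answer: 31539262182736/239 ≈ 1.3196e+11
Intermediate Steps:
N(C, D) = -343 + 7*C (N(C, D) = 7*(-49 + C) = -343 + 7*C)
(c(-478) - 474090)*(-276239 + (d(411) - N(329, 67))) = ((-478 - 272/(-478)) - 474090)*(-276239 + (128 - (-343 + 7*329))) = ((-478 - 272*(-1/478)) - 474090)*(-276239 + (128 - (-343 + 2303))) = ((-478 + 136/239) - 474090)*(-276239 + (128 - 1*1960)) = (-114106/239 - 474090)*(-276239 + (128 - 1960)) = -113421616*(-276239 - 1832)/239 = -113421616/239*(-278071) = 31539262182736/239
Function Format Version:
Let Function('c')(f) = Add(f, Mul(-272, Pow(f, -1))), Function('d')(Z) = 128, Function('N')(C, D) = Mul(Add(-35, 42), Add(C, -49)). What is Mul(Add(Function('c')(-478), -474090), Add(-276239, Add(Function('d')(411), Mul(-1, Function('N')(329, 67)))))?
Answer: Rational(31539262182736, 239) ≈ 1.3196e+11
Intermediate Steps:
Function('N')(C, D) = Add(-343, Mul(7, C)) (Function('N')(C, D) = Mul(7, Add(-49, C)) = Add(-343, Mul(7, C)))
Mul(Add(Function('c')(-478), -474090), Add(-276239, Add(Function('d')(411), Mul(-1, Function('N')(329, 67))))) = Mul(Add(Add(-478, Mul(-272, Pow(-478, -1))), -474090), Add(-276239, Add(128, Mul(-1, Add(-343, Mul(7, 329)))))) = Mul(Add(Add(-478, Mul(-272, Rational(-1, 478))), -474090), Add(-276239, Add(128, Mul(-1, Add(-343, 2303))))) = Mul(Add(Add(-478, Rational(136, 239)), -474090), Add(-276239, Add(128, Mul(-1, 1960)))) = Mul(Add(Rational(-114106, 239), -474090), Add(-276239, Add(128, -1960))) = Mul(Rational(-113421616, 239), Add(-276239, -1832)) = Mul(Rational(-113421616, 239), -278071) = Rational(31539262182736, 239)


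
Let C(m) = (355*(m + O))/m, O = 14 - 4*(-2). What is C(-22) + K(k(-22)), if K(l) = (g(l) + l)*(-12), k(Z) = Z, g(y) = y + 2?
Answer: 504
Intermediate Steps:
g(y) = 2 + y
O = 22 (O = 14 + 8 = 22)
K(l) = -24 - 24*l (K(l) = ((2 + l) + l)*(-12) = (2 + 2*l)*(-12) = -24 - 24*l)
C(m) = (7810 + 355*m)/m (C(m) = (355*(m + 22))/m = (355*(22 + m))/m = (7810 + 355*m)/m)
C(-22) + K(k(-22)) = (355 + 7810/(-22)) + (-24 - 24*(-22)) = (355 + 7810*(-1/22)) + (-24 + 528) = (355 - 355) + 504 = 0 + 504 = 504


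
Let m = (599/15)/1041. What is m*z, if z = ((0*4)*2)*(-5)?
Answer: 0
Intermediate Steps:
z = 0 (z = (0*2)*(-5) = 0*(-5) = 0)
m = 599/15615 (m = (599*(1/15))*(1/1041) = (599/15)*(1/1041) = 599/15615 ≈ 0.038361)
m*z = (599/15615)*0 = 0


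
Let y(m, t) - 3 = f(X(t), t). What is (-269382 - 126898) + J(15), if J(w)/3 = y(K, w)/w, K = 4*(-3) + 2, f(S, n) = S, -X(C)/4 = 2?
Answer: -396281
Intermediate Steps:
X(C) = -8 (X(C) = -4*2 = -8)
K = -10 (K = -12 + 2 = -10)
y(m, t) = -5 (y(m, t) = 3 - 8 = -5)
J(w) = -15/w (J(w) = 3*(-5/w) = -15/w)
(-269382 - 126898) + J(15) = (-269382 - 126898) - 15/15 = -396280 - 15*1/15 = -396280 - 1 = -396281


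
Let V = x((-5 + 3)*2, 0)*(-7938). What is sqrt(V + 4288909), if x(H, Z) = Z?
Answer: sqrt(4288909) ≈ 2071.0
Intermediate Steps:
V = 0 (V = 0*(-7938) = 0)
sqrt(V + 4288909) = sqrt(0 + 4288909) = sqrt(4288909)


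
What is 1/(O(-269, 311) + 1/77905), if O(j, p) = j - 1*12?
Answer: -77905/21891304 ≈ -0.0035587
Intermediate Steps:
O(j, p) = -12 + j (O(j, p) = j - 12 = -12 + j)
1/(O(-269, 311) + 1/77905) = 1/((-12 - 269) + 1/77905) = 1/(-281 + 1/77905) = 1/(-21891304/77905) = -77905/21891304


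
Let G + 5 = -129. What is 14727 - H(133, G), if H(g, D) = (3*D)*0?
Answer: 14727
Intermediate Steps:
G = -134 (G = -5 - 129 = -134)
H(g, D) = 0
14727 - H(133, G) = 14727 - 1*0 = 14727 + 0 = 14727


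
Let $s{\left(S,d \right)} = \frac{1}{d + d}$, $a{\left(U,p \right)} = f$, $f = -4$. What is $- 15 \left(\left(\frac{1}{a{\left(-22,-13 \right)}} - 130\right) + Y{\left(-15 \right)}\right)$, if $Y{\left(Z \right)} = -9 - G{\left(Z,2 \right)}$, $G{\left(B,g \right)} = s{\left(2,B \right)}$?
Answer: $\frac{8353}{4} \approx 2088.3$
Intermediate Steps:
$a{\left(U,p \right)} = -4$
$s{\left(S,d \right)} = \frac{1}{2 d}$
$G{\left(B,g \right)} = \frac{1}{2 B}$
$Y{\left(Z \right)} = -9 - \frac{1}{2 Z}$
$- 15 \left(\left(\frac{1}{a{\left(-22,-13 \right)}} - 130\right) + Y{\left(-15 \right)}\right) = - 15 \left(\left(\frac{1}{-4} - 130\right) - \left(9 + \frac{1}{2 \left(-15\right)}\right)\right) = - 15 \left(\left(- \frac{1}{4} - 130\right) - \frac{269}{30}\right) = - 15 \left(- \frac{521}{4} + \left(-9 + \frac{1}{30}\right)\right) = - 15 \left(- \frac{521}{4} - \frac{269}{30}\right) = \left(-15\right) \left(- \frac{8353}{60}\right) = \frac{8353}{4}$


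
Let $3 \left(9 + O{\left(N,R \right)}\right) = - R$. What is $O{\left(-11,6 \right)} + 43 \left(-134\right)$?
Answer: $-5773$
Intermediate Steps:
$O{\left(N,R \right)} = -9 - \frac{R}{3}$ ($O{\left(N,R \right)} = -9 + \frac{\left(-1\right) R}{3} = -9 - \frac{R}{3}$)
$O{\left(-11,6 \right)} + 43 \left(-134\right) = \left(-9 - 2\right) + 43 \left(-134\right) = \left(-9 - 2\right) - 5762 = -11 - 5762 = -5773$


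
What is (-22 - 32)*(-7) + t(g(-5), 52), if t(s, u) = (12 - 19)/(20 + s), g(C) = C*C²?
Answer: 5671/15 ≈ 378.07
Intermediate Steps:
g(C) = C³
t(s, u) = -7/(20 + s)
(-22 - 32)*(-7) + t(g(-5), 52) = (-22 - 32)*(-7) - 7/(20 + (-5)³) = -54*(-7) - 7/(20 - 125) = 378 - 7/(-105) = 378 - 7*(-1/105) = 378 + 1/15 = 5671/15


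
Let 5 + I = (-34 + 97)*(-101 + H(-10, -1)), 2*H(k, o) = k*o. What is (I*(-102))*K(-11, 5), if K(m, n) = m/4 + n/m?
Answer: -43527123/22 ≈ -1.9785e+6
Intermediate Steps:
H(k, o) = k*o/2 (H(k, o) = (k*o)/2 = k*o/2)
I = -6053 (I = -5 + (-34 + 97)*(-101 + (½)*(-10)*(-1)) = -5 + 63*(-101 + 5) = -5 + 63*(-96) = -5 - 6048 = -6053)
K(m, n) = m/4 + n/m (K(m, n) = m*(¼) + n/m = m/4 + n/m)
(I*(-102))*K(-11, 5) = (-6053*(-102))*((¼)*(-11) + 5/(-11)) = 617406*(-11/4 + 5*(-1/11)) = 617406*(-11/4 - 5/11) = 617406*(-141/44) = -43527123/22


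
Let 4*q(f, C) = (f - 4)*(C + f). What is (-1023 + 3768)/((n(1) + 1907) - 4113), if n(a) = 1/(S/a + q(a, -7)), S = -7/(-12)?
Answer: -167445/134554 ≈ -1.2444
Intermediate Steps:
q(f, C) = (-4 + f)*(C + f)/4 (q(f, C) = ((f - 4)*(C + f))/4 = ((-4 + f)*(C + f))/4 = (-4 + f)*(C + f)/4)
S = 7/12 (S = -7*(-1/12) = 7/12 ≈ 0.58333)
n(a) = 1/(7 - 11*a/4 + a²/4 + 7/(12*a)) (n(a) = 1/(7/(12*a) + (-1*(-7) - a + a²/4 + (¼)*(-7)*a)) = 1/(7/(12*a) + (7 - a + a²/4 - 7*a/4)) = 1/(7/(12*a) + (7 - 11*a/4 + a²/4)) = 1/(7 - 11*a/4 + a²/4 + 7/(12*a)))
(-1023 + 3768)/((n(1) + 1907) - 4113) = (-1023 + 3768)/((12*1/(7 + 3*1*(28 + 1² - 11*1)) + 1907) - 4113) = 2745/((12*1/(7 + 3*1*(28 + 1 - 11)) + 1907) - 4113) = 2745/((12*1/(7 + 3*1*18) + 1907) - 4113) = 2745/((12*1/(7 + 54) + 1907) - 4113) = 2745/((12*1/61 + 1907) - 4113) = 2745/((12*1*(1/61) + 1907) - 4113) = 2745/((12/61 + 1907) - 4113) = 2745/(116339/61 - 4113) = 2745/(-134554/61) = 2745*(-61/134554) = -167445/134554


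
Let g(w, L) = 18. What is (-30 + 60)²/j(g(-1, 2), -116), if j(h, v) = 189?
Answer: 100/21 ≈ 4.7619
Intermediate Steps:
(-30 + 60)²/j(g(-1, 2), -116) = (-30 + 60)²/189 = 30²*(1/189) = 900*(1/189) = 100/21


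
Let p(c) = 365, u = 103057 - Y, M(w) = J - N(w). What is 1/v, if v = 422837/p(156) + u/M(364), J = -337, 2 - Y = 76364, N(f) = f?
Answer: 255865/230920802 ≈ 0.0011080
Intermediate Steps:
Y = -76362 (Y = 2 - 1*76364 = 2 - 76364 = -76362)
M(w) = -337 - w
u = 179419 (u = 103057 - 1*(-76362) = 103057 + 76362 = 179419)
v = 230920802/255865 (v = 422837/365 + 179419/(-337 - 1*364) = 422837*(1/365) + 179419/(-337 - 364) = 422837/365 + 179419/(-701) = 422837/365 + 179419*(-1/701) = 422837/365 - 179419/701 = 230920802/255865 ≈ 902.51)
1/v = 1/(230920802/255865) = 255865/230920802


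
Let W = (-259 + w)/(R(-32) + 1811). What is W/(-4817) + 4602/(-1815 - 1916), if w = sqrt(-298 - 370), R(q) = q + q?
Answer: -2978941513/2415190813 - 2*I*sqrt(167)/8415299 ≈ -1.2334 - 3.0713e-6*I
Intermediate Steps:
R(q) = 2*q
w = 2*I*sqrt(167) (w = sqrt(-668) = 2*I*sqrt(167) ≈ 25.846*I)
W = -259/1747 + 2*I*sqrt(167)/1747 (W = (-259 + 2*I*sqrt(167))/(2*(-32) + 1811) = (-259 + 2*I*sqrt(167))/(-64 + 1811) = (-259 + 2*I*sqrt(167))/1747 = (-259 + 2*I*sqrt(167))*(1/1747) = -259/1747 + 2*I*sqrt(167)/1747 ≈ -0.14825 + 0.014794*I)
W/(-4817) + 4602/(-1815 - 1916) = (-259/1747 + 2*I*sqrt(167)/1747)/(-4817) + 4602/(-1815 - 1916) = (-259/1747 + 2*I*sqrt(167)/1747)*(-1/4817) + 4602/(-3731) = (259/8415299 - 2*I*sqrt(167)/8415299) + 4602*(-1/3731) = (259/8415299 - 2*I*sqrt(167)/8415299) - 354/287 = -2978941513/2415190813 - 2*I*sqrt(167)/8415299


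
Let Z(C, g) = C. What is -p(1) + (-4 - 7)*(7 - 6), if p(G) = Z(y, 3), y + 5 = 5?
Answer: -11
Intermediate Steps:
y = 0 (y = -5 + 5 = 0)
p(G) = 0
-p(1) + (-4 - 7)*(7 - 6) = -1*0 + (-4 - 7)*(7 - 6) = 0 - 11*1 = 0 - 11 = -11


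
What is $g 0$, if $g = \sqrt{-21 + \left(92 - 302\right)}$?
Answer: $0$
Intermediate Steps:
$g = i \sqrt{231}$ ($g = \sqrt{-21 - 210} = \sqrt{-231} = i \sqrt{231} \approx 15.199 i$)
$g 0 = i \sqrt{231} \cdot 0 = 0$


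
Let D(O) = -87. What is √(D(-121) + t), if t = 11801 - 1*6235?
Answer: √5479 ≈ 74.020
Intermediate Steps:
t = 5566 (t = 11801 - 6235 = 5566)
√(D(-121) + t) = √(-87 + 5566) = √5479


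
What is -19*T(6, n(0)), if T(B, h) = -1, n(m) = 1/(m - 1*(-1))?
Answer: 19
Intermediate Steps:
n(m) = 1/(1 + m) (n(m) = 1/(m + 1) = 1/(1 + m))
-19*T(6, n(0)) = -19*(-1) = 19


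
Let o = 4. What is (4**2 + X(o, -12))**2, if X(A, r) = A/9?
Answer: 21904/81 ≈ 270.42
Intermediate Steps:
X(A, r) = A/9 (X(A, r) = A*(1/9) = A/9)
(4**2 + X(o, -12))**2 = (4**2 + (1/9)*4)**2 = (16 + 4/9)**2 = (148/9)**2 = 21904/81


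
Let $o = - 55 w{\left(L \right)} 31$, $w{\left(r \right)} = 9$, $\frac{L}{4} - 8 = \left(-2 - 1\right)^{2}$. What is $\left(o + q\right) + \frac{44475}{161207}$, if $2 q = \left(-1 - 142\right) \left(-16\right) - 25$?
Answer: $- \frac{4582542439}{322414} \approx -14213.0$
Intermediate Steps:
$L = 68$ ($L = 32 + 4 \left(-2 - 1\right)^{2} = 32 + 4 \left(-3\right)^{2} = 32 + 4 \cdot 9 = 32 + 36 = 68$)
$q = \frac{2263}{2}$ ($q = \frac{\left(-1 - 142\right) \left(-16\right) - 25}{2} = \frac{\left(-143\right) \left(-16\right) - 25}{2} = \frac{2288 - 25}{2} = \frac{1}{2} \cdot 2263 = \frac{2263}{2} \approx 1131.5$)
$o = -15345$ ($o = \left(-55\right) 9 \cdot 31 = \left(-495\right) 31 = -15345$)
$\left(o + q\right) + \frac{44475}{161207} = \left(-15345 + \frac{2263}{2}\right) + \frac{44475}{161207} = - \frac{28427}{2} + 44475 \cdot \frac{1}{161207} = - \frac{28427}{2} + \frac{44475}{161207} = - \frac{4582542439}{322414}$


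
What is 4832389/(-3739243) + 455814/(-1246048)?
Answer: -167951912119/101288614384 ≈ -1.6582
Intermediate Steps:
4832389/(-3739243) + 455814/(-1246048) = 4832389*(-1/3739243) + 455814*(-1/1246048) = -4832389/3739243 - 9909/27088 = -167951912119/101288614384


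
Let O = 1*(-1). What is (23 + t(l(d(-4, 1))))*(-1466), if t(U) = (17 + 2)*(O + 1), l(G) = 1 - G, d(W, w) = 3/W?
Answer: -33718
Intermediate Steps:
O = -1
t(U) = 0 (t(U) = (17 + 2)*(-1 + 1) = 19*0 = 0)
(23 + t(l(d(-4, 1))))*(-1466) = (23 + 0)*(-1466) = 23*(-1466) = -33718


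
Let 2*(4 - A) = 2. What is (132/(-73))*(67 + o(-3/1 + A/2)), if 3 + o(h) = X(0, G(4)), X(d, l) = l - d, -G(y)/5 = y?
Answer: -5808/73 ≈ -79.562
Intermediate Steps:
A = 3 (A = 4 - ½*2 = 4 - 1 = 3)
G(y) = -5*y
o(h) = -23 (o(h) = -3 + (-5*4 - 1*0) = -3 + (-20 + 0) = -3 - 20 = -23)
(132/(-73))*(67 + o(-3/1 + A/2)) = (132/(-73))*(67 - 23) = (132*(-1/73))*44 = -132/73*44 = -5808/73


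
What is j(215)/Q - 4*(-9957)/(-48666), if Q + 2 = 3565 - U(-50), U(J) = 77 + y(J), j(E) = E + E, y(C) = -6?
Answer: -9846083/14161806 ≈ -0.69526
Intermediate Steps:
j(E) = 2*E
U(J) = 71 (U(J) = 77 - 6 = 71)
Q = 3492 (Q = -2 + (3565 - 1*71) = -2 + (3565 - 71) = -2 + 3494 = 3492)
j(215)/Q - 4*(-9957)/(-48666) = (2*215)/3492 - 4*(-9957)/(-48666) = 430*(1/3492) - 1*(-39828)*(-1/48666) = 215/1746 + 39828*(-1/48666) = 215/1746 - 6638/8111 = -9846083/14161806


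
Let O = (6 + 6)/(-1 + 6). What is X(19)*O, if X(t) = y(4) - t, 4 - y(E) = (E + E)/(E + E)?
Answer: -192/5 ≈ -38.400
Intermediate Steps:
y(E) = 3 (y(E) = 4 - (E + E)/(E + E) = 4 - 2*E/(2*E) = 4 - 2*E*1/(2*E) = 4 - 1*1 = 4 - 1 = 3)
O = 12/5 ≈ 2.4000
X(t) = 3 - t
X(19)*O = (3 - 1*19)*(12/5) = (3 - 19)*(12/5) = -16*12/5 = -192/5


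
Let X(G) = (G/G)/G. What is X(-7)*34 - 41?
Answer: -321/7 ≈ -45.857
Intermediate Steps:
X(G) = 1/G
X(-7)*34 - 41 = 34/(-7) - 41 = -1/7*34 - 41 = -34/7 - 41 = -321/7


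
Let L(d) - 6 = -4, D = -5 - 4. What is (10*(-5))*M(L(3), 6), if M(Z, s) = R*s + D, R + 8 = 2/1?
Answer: 2250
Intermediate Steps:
D = -9
R = -6 (R = -8 + 2/1 = -8 + 2*1 = -8 + 2 = -6)
L(d) = 2 (L(d) = 6 - 4 = 2)
M(Z, s) = -9 - 6*s (M(Z, s) = -6*s - 9 = -9 - 6*s)
(10*(-5))*M(L(3), 6) = (10*(-5))*(-9 - 6*6) = -50*(-9 - 36) = -50*(-45) = 2250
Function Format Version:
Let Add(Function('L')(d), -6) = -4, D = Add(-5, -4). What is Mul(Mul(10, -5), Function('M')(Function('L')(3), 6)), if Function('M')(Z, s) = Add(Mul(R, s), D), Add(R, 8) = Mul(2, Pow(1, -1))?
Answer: 2250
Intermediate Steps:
D = -9
R = -6 (R = Add(-8, Mul(2, Pow(1, -1))) = Add(-8, Mul(2, 1)) = Add(-8, 2) = -6)
Function('L')(d) = 2 (Function('L')(d) = Add(6, -4) = 2)
Function('M')(Z, s) = Add(-9, Mul(-6, s)) (Function('M')(Z, s) = Add(Mul(-6, s), -9) = Add(-9, Mul(-6, s)))
Mul(Mul(10, -5), Function('M')(Function('L')(3), 6)) = Mul(Mul(10, -5), Add(-9, Mul(-6, 6))) = Mul(-50, Add(-9, -36)) = Mul(-50, -45) = 2250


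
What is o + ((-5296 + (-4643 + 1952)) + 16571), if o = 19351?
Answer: 27935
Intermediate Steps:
o + ((-5296 + (-4643 + 1952)) + 16571) = 19351 + ((-5296 + (-4643 + 1952)) + 16571) = 19351 + ((-5296 - 2691) + 16571) = 19351 + (-7987 + 16571) = 19351 + 8584 = 27935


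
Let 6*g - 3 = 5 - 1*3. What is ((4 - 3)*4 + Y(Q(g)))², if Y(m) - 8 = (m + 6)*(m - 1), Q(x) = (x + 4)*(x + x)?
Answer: 1297368361/104976 ≈ 12359.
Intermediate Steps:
g = ⅚ (g = ½ + (5 - 1*3)/6 = ½ + (5 - 3)/6 = ½ + (⅙)*2 = ½ + ⅓ = ⅚ ≈ 0.83333)
Q(x) = 2*x*(4 + x) (Q(x) = (4 + x)*(2*x) = 2*x*(4 + x))
Y(m) = 8 + (-1 + m)*(6 + m) (Y(m) = 8 + (m + 6)*(m - 1) = 8 + (6 + m)*(-1 + m) = 8 + (-1 + m)*(6 + m))
((4 - 3)*4 + Y(Q(g)))² = ((4 - 3)*4 + (2 + (2*(⅚)*(4 + ⅚))² + 5*(2*(⅚)*(4 + ⅚))))² = (1*4 + (2 + (2*(⅚)*(29/6))² + 5*(2*(⅚)*(29/6))))² = (4 + (2 + (145/18)² + 5*(145/18)))² = (4 + (2 + 21025/324 + 725/18))² = (4 + 34723/324)² = (36019/324)² = 1297368361/104976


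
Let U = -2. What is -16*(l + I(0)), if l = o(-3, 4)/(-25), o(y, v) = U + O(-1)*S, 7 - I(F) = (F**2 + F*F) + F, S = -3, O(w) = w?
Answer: -2784/25 ≈ -111.36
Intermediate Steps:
I(F) = 7 - F - 2*F**2 (I(F) = 7 - ((F**2 + F*F) + F) = 7 - ((F**2 + F**2) + F) = 7 - (2*F**2 + F) = 7 - (F + 2*F**2) = 7 + (-F - 2*F**2) = 7 - F - 2*F**2)
o(y, v) = 1 (o(y, v) = -2 - 1*(-3) = -2 + 3 = 1)
l = -1/25 (l = 1/(-25) = 1*(-1/25) = -1/25 ≈ -0.040000)
-16*(l + I(0)) = -16*(-1/25 + (7 - 1*0 - 2*0**2)) = -16*(-1/25 + (7 + 0 - 2*0)) = -16*(-1/25 + (7 + 0 + 0)) = -16*(-1/25 + 7) = -16*174/25 = -2784/25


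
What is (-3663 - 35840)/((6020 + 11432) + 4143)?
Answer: -39503/21595 ≈ -1.8293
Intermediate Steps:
(-3663 - 35840)/((6020 + 11432) + 4143) = -39503/(17452 + 4143) = -39503/21595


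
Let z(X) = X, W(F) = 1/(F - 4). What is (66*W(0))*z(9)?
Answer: -297/2 ≈ -148.50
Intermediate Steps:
W(F) = 1/(-4 + F)
(66*W(0))*z(9) = (66/(-4 + 0))*9 = (66/(-4))*9 = (66*(-¼))*9 = -33/2*9 = -297/2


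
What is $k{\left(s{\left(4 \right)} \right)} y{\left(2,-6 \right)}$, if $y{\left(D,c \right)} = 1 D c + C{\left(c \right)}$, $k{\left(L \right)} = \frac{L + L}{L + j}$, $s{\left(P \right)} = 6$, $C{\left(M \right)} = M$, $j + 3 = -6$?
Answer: $72$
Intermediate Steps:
$j = -9$ ($j = -3 - 6 = -9$)
$k{\left(L \right)} = \frac{2 L}{-9 + L}$ ($k{\left(L \right)} = \frac{L + L}{L - 9} = \frac{2 L}{-9 + L}$)
$y{\left(D,c \right)} = c + D c$ ($y{\left(D,c \right)} = 1 D c + c = D c + c = c + D c$)
$k{\left(s{\left(4 \right)} \right)} y{\left(2,-6 \right)} = 2 \cdot 6 \frac{1}{-9 + 6} \left(- 6 \left(1 + 2\right)\right) = 2 \cdot 6 \frac{1}{-3} \left(\left(-6\right) 3\right) = 2 \cdot 6 \left(- \frac{1}{3}\right) \left(-18\right) = \left(-4\right) \left(-18\right) = 72$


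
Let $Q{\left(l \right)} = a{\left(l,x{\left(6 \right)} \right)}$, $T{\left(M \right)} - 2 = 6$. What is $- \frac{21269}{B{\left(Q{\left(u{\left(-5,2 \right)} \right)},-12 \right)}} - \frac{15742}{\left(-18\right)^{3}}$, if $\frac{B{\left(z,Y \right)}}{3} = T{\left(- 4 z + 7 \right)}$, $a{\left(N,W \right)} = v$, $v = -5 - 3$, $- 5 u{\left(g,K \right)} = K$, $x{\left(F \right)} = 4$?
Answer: $- \frac{5152625}{5832} \approx -883.51$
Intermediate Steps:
$u{\left(g,K \right)} = - \frac{K}{5}$
$T{\left(M \right)} = 8$ ($T{\left(M \right)} = 2 + 6 = 8$)
$v = -8$ ($v = -5 - 3 = -8$)
$a{\left(N,W \right)} = -8$
$Q{\left(l \right)} = -8$
$B{\left(z,Y \right)} = 24$ ($B{\left(z,Y \right)} = 3 \cdot 8 = 24$)
$- \frac{21269}{B{\left(Q{\left(u{\left(-5,2 \right)} \right)},-12 \right)}} - \frac{15742}{\left(-18\right)^{3}} = - \frac{21269}{24} - \frac{15742}{\left(-18\right)^{3}} = \left(-21269\right) \frac{1}{24} - \frac{15742}{-5832} = - \frac{21269}{24} - - \frac{7871}{2916} = - \frac{21269}{24} + \frac{7871}{2916} = - \frac{5152625}{5832}$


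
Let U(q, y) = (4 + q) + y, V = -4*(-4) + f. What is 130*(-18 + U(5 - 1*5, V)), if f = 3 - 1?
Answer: 520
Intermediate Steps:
f = 2
V = 18 (V = -4*(-4) + 2 = 16 + 2 = 18)
U(q, y) = 4 + q + y
130*(-18 + U(5 - 1*5, V)) = 130*(-18 + (4 + (5 - 1*5) + 18)) = 130*(-18 + (4 + (5 - 5) + 18)) = 130*(-18 + (4 + 0 + 18)) = 130*(-18 + 22) = 130*4 = 520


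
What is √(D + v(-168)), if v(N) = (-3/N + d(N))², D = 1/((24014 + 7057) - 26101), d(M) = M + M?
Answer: 3*√4957042503905/19880 ≈ 335.98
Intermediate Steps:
d(M) = 2*M
D = 1/4970 (D = 1/(31071 - 26101) = 1/4970 ≈ 0.00020121)
v(N) = (-3/N + 2*N)²
√(D + v(-168)) = √(1/4970 + (-3 + 2*(-168)²)²/(-168)²) = √(1/4970 + (-3 + 2*28224)²/28224) = √(1/4970 + (-3 + 56448)²/28224) = √(1/4970 + (1/28224)*56445²) = √(1/4970 + (1/28224)*3186038025) = √(1/4970 + 354004225/3136) = √(125671500099/1113280) = 3*√4957042503905/19880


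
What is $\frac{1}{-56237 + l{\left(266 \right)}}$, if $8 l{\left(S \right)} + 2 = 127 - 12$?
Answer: $- \frac{8}{449783} \approx -1.7786 \cdot 10^{-5}$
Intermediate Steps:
$l{\left(S \right)} = \frac{113}{8}$ ($l{\left(S \right)} = - \frac{1}{4} + \frac{127 - 12}{8} = - \frac{1}{4} + \frac{1}{8} \cdot 115 = - \frac{1}{4} + \frac{115}{8} = \frac{113}{8}$)
$\frac{1}{-56237 + l{\left(266 \right)}} = \frac{1}{-56237 + \frac{113}{8}} = \frac{1}{- \frac{449783}{8}} = - \frac{8}{449783}$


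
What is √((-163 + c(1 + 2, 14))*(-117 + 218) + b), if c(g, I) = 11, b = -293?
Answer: I*√15645 ≈ 125.08*I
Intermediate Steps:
√((-163 + c(1 + 2, 14))*(-117 + 218) + b) = √((-163 + 11)*(-117 + 218) - 293) = √(-152*101 - 293) = √(-15352 - 293) = √(-15645) = I*√15645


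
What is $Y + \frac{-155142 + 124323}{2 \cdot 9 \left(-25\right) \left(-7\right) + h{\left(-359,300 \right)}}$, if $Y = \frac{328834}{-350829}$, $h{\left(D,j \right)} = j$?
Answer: $- \frac{3982225417}{403453350} \approx -9.8703$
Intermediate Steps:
$Y = - \frac{328834}{350829}$ ($Y = 328834 \left(- \frac{1}{350829}\right) = - \frac{328834}{350829} \approx -0.93731$)
$Y + \frac{-155142 + 124323}{2 \cdot 9 \left(-25\right) \left(-7\right) + h{\left(-359,300 \right)}} = - \frac{328834}{350829} + \frac{-155142 + 124323}{2 \cdot 9 \left(-25\right) \left(-7\right) + 300} = - \frac{328834}{350829} - \frac{30819}{18 \left(-25\right) \left(-7\right) + 300} = - \frac{328834}{350829} - \frac{30819}{\left(-450\right) \left(-7\right) + 300} = - \frac{328834}{350829} - \frac{30819}{3150 + 300} = - \frac{328834}{350829} - \frac{30819}{3450} = - \frac{328834}{350829} - \frac{10273}{1150} = - \frac{3982225417}{403453350}$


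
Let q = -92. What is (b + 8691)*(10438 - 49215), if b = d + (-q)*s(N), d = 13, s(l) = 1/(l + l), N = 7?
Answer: -2364388798/7 ≈ -3.3777e+8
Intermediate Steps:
s(l) = 1/(2*l)
b = 137/7 (b = 13 + (-1*(-92))*((½)/7) = 13 + 92*((½)*(⅐)) = 13 + 92*(1/14) = 13 + 46/7 = 137/7 ≈ 19.571)
(b + 8691)*(10438 - 49215) = (137/7 + 8691)*(10438 - 49215) = (60974/7)*(-38777) = -2364388798/7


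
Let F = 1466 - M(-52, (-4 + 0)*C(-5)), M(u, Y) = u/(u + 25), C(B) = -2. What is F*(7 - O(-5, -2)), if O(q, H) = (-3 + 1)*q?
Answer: -39530/9 ≈ -4392.2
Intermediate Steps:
O(q, H) = -2*q
M(u, Y) = u/(25 + u)
F = 39530/27 (F = 1466 - (-52)/(25 - 52) = 1466 - (-52)/(-27) = 1466 - (-52)*(-1)/27 = 1466 - 1*52/27 = 1466 - 52/27 = 39530/27 ≈ 1464.1)
F*(7 - O(-5, -2)) = 39530*(7 - (-2)*(-5))/27 = 39530*(7 - 1*10)/27 = 39530*(7 - 10)/27 = (39530/27)*(-3) = -39530/9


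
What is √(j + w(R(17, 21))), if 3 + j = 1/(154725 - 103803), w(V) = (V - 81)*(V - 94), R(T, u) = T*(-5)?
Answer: √8560234566294/16974 ≈ 172.37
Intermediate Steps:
R(T, u) = -5*T
w(V) = (-94 + V)*(-81 + V) (w(V) = (-81 + V)*(-94 + V) = (-94 + V)*(-81 + V))
j = -152765/50922 (j = -3 + 1/(154725 - 103803) = -3 + 1/50922 = -152765/50922 ≈ -3.0000)
√(j + w(R(17, 21))) = √(-152765/50922 + (7614 + (-5*17)² - (-875)*17)) = √(-152765/50922 + (7614 + (-85)² - 175*(-85))) = √(-152765/50922 + (7614 + 7225 + 14875)) = √(-152765/50922 + 29714) = √(1512943543/50922) = √8560234566294/16974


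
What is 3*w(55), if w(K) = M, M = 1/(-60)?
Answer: -1/20 ≈ -0.050000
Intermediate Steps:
M = -1/60 ≈ -0.016667
w(K) = -1/60
3*w(55) = 3*(-1/60) = -1/20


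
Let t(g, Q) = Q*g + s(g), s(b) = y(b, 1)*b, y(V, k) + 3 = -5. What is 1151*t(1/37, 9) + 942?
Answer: 36005/37 ≈ 973.11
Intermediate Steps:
y(V, k) = -8 (y(V, k) = -3 - 5 = -8)
s(b) = -8*b
t(g, Q) = -8*g + Q*g (t(g, Q) = Q*g - 8*g = -8*g + Q*g)
1151*t(1/37, 9) + 942 = 1151*((-8 + 9)/37) + 942 = 1151*((1/37)*1) + 942 = 1151*(1/37) + 942 = 1151/37 + 942 = 36005/37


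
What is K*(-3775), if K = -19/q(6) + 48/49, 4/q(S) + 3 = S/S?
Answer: -3876925/98 ≈ -39560.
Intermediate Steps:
q(S) = -2 (q(S) = 4/(-3 + S/S) = 4/(-3 + 1) = 4/(-2) = 4*(-1/2) = -2)
K = 1027/98 (K = -19/(-2) + 48/49 = -19*(-1/2) + 48*(1/49) = 19/2 + 48/49 = 1027/98 ≈ 10.480)
K*(-3775) = (1027/98)*(-3775) = -3876925/98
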